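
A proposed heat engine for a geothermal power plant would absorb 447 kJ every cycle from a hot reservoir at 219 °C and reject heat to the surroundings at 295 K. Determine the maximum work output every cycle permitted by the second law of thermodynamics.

W_max ≈ 179 kJ

T_H = 219 °C → 219 + 273.15 = 492.15 K.
The upper bound on efficiency is η_max = 1 − T_C/T_H = 1 − 295.00/492.15 = 0.4006.
W_max = η_max · Q_H = 0.4006 × 447 = 179 kJ.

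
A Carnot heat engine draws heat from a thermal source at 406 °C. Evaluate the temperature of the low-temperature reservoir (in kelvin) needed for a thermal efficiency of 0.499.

T_C ≈ 340 K

T_H = 406 °C → 406 + 273.15 = 679.15 K.
From η = 1 − T_C/T_H, T_C = T_H·(1 − η) = 679.15 × (1 − 0.499) = 340 K.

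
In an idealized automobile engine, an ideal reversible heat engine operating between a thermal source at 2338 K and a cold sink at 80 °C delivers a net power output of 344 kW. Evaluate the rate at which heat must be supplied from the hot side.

Q̇_H ≈ 405.2 kW

T_C = 80 °C → 80 + 273.15 = 353.15 K.
For a reversible engine, η = 1 − T_C/T_H = 1 − 353.15/2338.00 = 0.8490.
Q_H = W/η = 344/0.8490 = 405.2 kW.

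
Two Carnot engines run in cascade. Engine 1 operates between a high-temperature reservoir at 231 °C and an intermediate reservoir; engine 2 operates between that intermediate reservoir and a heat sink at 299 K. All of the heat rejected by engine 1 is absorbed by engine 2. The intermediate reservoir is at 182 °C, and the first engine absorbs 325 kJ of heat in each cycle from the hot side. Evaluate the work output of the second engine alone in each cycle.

T_H = 231 °C → 231 + 273.15 = 504.15 K.
T_m = 182 °C → 182 + 273.15 = 455.15 K.
Heat entering the second stage: Q_m = Q_H·(T_m/T_H) = 325 × 455.15/504.15 = 293 kJ.
Second-stage efficiency η₂ = 1 − T_C/T_m = 1 − 299.00/455.15 = 0.3431, so W₂ = η₂·Q_m = 101 kJ.

W₂ ≈ 101 kJ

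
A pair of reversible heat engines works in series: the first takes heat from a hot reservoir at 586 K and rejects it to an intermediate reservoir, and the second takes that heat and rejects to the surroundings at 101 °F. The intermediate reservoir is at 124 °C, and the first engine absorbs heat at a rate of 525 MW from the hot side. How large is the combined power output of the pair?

Ẇ_total ≈ 246 MW

T_C = 101 °F → (101 − 32) × 5/9 = 38.33 °C = 311.48 K.
Two reversible stages in series are equivalent to a single Carnot engine between T_H and T_C, so η_total = 1 − T_C/T_H = 1 − 311.48/586.00 = 0.4685.
W_total = η_total · Q_H = 0.4685 × 525 = 246 MW.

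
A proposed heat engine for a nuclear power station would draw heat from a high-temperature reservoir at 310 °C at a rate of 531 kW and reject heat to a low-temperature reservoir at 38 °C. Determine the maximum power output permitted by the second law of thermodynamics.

T_H = 310 °C → 310 + 273.15 = 583.15 K.
T_C = 38 °C → 38 + 273.15 = 311.15 K.
The upper bound on efficiency is η_max = 1 − T_C/T_H = 1 − 311.15/583.15 = 0.4664.
W_max = η_max · Q_H = 0.4664 × 531 = 248 kW.

Ẇ_max ≈ 248 kW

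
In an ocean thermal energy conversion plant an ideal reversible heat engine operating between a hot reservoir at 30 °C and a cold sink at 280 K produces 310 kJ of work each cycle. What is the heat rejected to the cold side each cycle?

Q_C ≈ 3750 kJ

T_H = 30 °C → 30 + 273.15 = 303.15 K.
The Carnot efficiency is η = 1 − T_C/T_H = 1 − 280.00/303.15 = 0.0764.
Since Q_C/Q_H = T_C/T_H and Q_H = W/η, Q_C = W·T_C/(T_H − T_C) = 310 × 280.00/23.15 = 3750 kJ.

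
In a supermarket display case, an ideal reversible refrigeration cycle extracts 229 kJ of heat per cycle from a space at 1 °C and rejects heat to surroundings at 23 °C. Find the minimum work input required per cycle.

W_in ≈ 18.38 kJ

T_H = 23 °C → 23 + 273.15 = 296.15 K.
T_C = 1 °C → 1 + 273.15 = 274.15 K.
For a reversible refrigerator, COP_R = T_C/(T_H − T_C) = 274.15/22.00 = 12.4614.
W = Q_C/COP_R = 229/12.4614 = 18.38 kJ.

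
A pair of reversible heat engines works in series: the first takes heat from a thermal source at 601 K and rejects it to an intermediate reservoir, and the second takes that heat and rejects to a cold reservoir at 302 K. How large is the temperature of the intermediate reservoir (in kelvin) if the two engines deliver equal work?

For reversible stages Q_m = Q_H·(T_m/T_H). Setting W₁ = Q_H(1 − T_m/T_H) equal to W₂ = Q_m(1 − T_C/T_m) = Q_H·(T_m − T_C)/T_H gives T_H − T_m = T_m − T_C, so T_m = (T_H + T_C)/2 = (601.00 + 302.00)/2 = 451.5 K.

T_m ≈ 451.5 K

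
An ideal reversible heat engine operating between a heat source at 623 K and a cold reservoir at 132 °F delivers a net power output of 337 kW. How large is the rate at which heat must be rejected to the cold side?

Q̇_C ≈ 376 kW

T_C = 132 °F → (132 − 32) × 5/9 = 55.56 °C = 328.71 K.
The Carnot efficiency is η = 1 − T_C/T_H = 1 − 328.71/623.00 = 0.4724.
Since Q_C/Q_H = T_C/T_H and Q_H = W/η, Q_C = W·T_C/(T_H − T_C) = 337 × 328.71/294.29 = 376 kW.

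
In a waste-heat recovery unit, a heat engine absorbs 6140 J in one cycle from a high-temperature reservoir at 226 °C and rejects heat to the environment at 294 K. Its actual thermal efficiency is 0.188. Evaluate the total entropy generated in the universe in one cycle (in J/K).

T_H = 226 °C → 226 + 273.15 = 499.15 K.
W = η·Q_H = 0.188 × 6140 = 1154 J, so Q_C = Q_H − W = 4986 J.
The hot reservoir loses entropy Q_H/T_H = 6140/499.15 = 12.30 J/K; the cold reservoir gains Q_C/T_C = 4986/294.00 = 16.96 J/K.
ΔS_univ = −Q_H/T_H + Q_C/T_C = 4.66 J/K (> 0, since η = 0.188 < η_Carnot = 0.411).

ΔS_univ ≈ 4.66 J/K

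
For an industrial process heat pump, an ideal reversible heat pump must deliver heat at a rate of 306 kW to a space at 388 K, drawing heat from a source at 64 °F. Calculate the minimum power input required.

Ẇ_in ≈ 76.56 kW

T_C = 64 °F → (64 − 32) × 5/9 = 17.78 °C = 290.93 K.
Reversible heating COP: COP_HP = T_H/(T_H − T_C) = 388.00/97.07 = 3.9970.
W = Q_H/COP_HP = 306/3.9970 = 76.56 kW.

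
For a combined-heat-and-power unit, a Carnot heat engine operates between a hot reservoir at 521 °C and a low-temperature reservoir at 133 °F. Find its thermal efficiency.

η ≈ 0.5854

T_H = 521 °C → 521 + 273.15 = 794.15 K.
T_C = 133 °F → (133 − 32) × 5/9 = 56.11 °C = 329.26 K.
The Carnot efficiency is η = 1 − T_C/T_H = 1 − 329.26/794.15 = 0.5854.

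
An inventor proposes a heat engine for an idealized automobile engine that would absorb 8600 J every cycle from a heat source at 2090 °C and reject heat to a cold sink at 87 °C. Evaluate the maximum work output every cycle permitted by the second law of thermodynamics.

W_max ≈ 7290 J

T_H = 2090 °C → 2090 + 273.15 = 2363.15 K.
T_C = 87 °C → 87 + 273.15 = 360.15 K.
By the Carnot theorem, η_max = 1 − T_C/T_H = 1 − 360.15/2363.15 = 0.8476.
W_max = η_max · Q_H = 0.8476 × 8600 = 7290 J.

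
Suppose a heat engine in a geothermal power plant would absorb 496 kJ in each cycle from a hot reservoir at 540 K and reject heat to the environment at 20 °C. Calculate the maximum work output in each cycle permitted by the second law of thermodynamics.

W_max ≈ 227 kJ

T_C = 20 °C → 20 + 273.15 = 293.15 K.
The second-law ceiling is the Carnot efficiency, η_max = 1 − T_C/T_H = 1 − 293.15/540.00 = 0.4571.
W_max = η_max · Q_H = 0.4571 × 496 = 227 kJ.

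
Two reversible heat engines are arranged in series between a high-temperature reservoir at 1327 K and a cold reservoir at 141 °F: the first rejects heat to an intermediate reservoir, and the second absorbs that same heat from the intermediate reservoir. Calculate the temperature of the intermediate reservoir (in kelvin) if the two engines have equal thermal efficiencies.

T_m ≈ 665 K

T_C = 141 °F → (141 − 32) × 5/9 = 60.56 °C = 333.71 K.
Equal efficiencies require 1 − T_m/T_H = 1 − T_C/T_m, i.e. T_m/T_H = T_C/T_m, so T_m = √(T_H·T_C) = √(1327.00 × 333.71) = 665 K.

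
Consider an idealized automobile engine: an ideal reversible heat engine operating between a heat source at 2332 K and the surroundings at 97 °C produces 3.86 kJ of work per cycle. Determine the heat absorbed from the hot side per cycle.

Q_H ≈ 4.588 kJ

T_C = 97 °C → 97 + 273.15 = 370.15 K.
η_rev = 1 − T_C/T_H = 1 − 370.15/2332.00 = 0.8413.
Q_H = W/η = 3.86/0.8413 = 4.588 kJ.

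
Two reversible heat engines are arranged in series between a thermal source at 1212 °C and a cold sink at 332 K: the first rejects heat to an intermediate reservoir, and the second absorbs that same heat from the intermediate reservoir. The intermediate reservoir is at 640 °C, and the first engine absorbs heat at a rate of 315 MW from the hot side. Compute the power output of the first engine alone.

Ẇ₁ ≈ 121.3 MW

T_H = 1212 °C → 1212 + 273.15 = 1485.15 K.
T_m = 640 °C → 640 + 273.15 = 913.15 K.
First-stage efficiency η₁ = 1 − T_m/T_H = 1 − 913.15/1485.15 = 0.3851.
W₁ = η₁·Q_H = 0.3851 × 315 = 121.3 MW.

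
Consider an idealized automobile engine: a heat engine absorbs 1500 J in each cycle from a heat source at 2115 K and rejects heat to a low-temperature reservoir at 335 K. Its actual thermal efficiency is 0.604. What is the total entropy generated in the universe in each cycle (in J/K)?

ΔS_univ ≈ 1.06 J/K

W = η·Q_H = 0.604 × 1500 = 906.0 J, so Q_C = Q_H − W = 594.0 J.
Entropy balance on the reservoirs: −Q_H/T_H = -0.7092 J/K, +Q_C/T_C = 1.773 J/K.
ΔS_univ = −Q_H/T_H + Q_C/T_C = 1.06 J/K (> 0, since η = 0.604 < η_Carnot = 0.842).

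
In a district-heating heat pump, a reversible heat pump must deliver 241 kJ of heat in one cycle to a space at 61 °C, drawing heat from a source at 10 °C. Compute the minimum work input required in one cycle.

T_H = 61 °C → 61 + 273.15 = 334.15 K.
T_C = 10 °C → 10 + 273.15 = 283.15 K.
COP_HP = T_H/(T_H − T_C) = 334.15/51.00 = 6.5520.
W = Q_H/COP_HP = 241/6.5520 = 36.78 kJ.

W_in ≈ 36.78 kJ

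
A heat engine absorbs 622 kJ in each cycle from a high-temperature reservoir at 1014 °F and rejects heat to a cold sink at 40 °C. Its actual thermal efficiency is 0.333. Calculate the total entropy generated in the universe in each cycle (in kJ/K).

ΔS_univ ≈ 0.565 kJ/K

T_H = 1014 °F → (1014 − 32) × 5/9 = 545.56 °C = 818.71 K.
T_C = 40 °C → 40 + 273.15 = 313.15 K.
W = η·Q_H = 0.333 × 622 = 207.1 kJ, so Q_C = Q_H − W = 414.9 kJ.
Reservoir entropy changes: ΔS_H = −Q_H/T_H = −622/818.71 = -0.7597 kJ/K and ΔS_C = +Q_C/T_C = 414.9/313.15 = 1.325 kJ/K.
ΔS_univ = −Q_H/T_H + Q_C/T_C = 0.565 kJ/K (> 0, since η = 0.333 < η_Carnot = 0.618).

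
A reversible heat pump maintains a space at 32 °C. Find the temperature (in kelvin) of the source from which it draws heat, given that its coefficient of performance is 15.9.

T_C ≈ 286 K

T_H = 32 °C → 32 + 273.15 = 305.15 K.
COP_HP = T_H/(T_H − T_C) ⇒ T_C = T_H·(COP_HP − 1)/COP_HP = 305.15 × (15.9 − 1)/15.9 = 286 K.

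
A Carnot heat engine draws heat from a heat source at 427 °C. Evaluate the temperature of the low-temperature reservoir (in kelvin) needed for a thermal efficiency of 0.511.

T_H = 427 °C → 427 + 273.15 = 700.15 K.
From η = 1 − T_C/T_H, T_C = T_H·(1 − η) = 700.15 × (1 − 0.511) = 342 K.

T_C ≈ 342 K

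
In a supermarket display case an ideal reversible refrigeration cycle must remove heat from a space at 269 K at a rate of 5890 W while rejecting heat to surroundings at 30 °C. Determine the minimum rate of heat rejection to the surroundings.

Q̇_H ≈ 6640 W

T_H = 30 °C → 30 + 273.15 = 303.15 K.
For a reversible cycle Q_H/Q_C = T_H/T_C, so Q_H = Q_C·T_H/T_C = 5890 × 303.15/269.00 = 6640 W.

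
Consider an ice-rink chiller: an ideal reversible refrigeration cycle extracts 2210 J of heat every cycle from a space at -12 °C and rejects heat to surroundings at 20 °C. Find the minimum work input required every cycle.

W_in ≈ 270.8 J

T_H = 20 °C → 20 + 273.15 = 293.15 K.
T_C = -12 °C → -12 + 273.15 = 261.15 K.
The reversible coefficient of performance is COP_R = T_C/(T_H − T_C) = 261.15/32.00 = 8.1609.
W = Q_C/COP_R = 2210/8.1609 = 270.8 J.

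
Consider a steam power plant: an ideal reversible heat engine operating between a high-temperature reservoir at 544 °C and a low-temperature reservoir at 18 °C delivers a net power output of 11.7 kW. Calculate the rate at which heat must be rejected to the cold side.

Q̇_C ≈ 6.48 kW

T_H = 544 °C → 544 + 273.15 = 817.15 K.
T_C = 18 °C → 18 + 273.15 = 291.15 K.
η_rev = 1 − T_C/T_H = 1 − 291.15/817.15 = 0.6437.
Since Q_C/Q_H = T_C/T_H and Q_H = W/η, Q_C = W·T_C/(T_H − T_C) = 11.7 × 291.15/526.00 = 6.48 kW.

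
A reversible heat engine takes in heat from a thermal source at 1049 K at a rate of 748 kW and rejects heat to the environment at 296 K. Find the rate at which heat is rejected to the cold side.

For a reversible engine, η = 1 − T_C/T_H = 1 − 296.00/1049.00 = 0.7178.
For a reversible cycle Q_C/Q_H = T_C/T_H, so Q_C = 748 × 296.00/1049.00 = 211 kW.

Q̇_C ≈ 211 kW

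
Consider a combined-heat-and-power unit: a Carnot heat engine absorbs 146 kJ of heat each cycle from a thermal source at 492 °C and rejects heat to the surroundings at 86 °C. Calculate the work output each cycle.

T_H = 492 °C → 492 + 273.15 = 765.15 K.
T_C = 86 °C → 86 + 273.15 = 359.15 K.
Since the cycle is reversible, η = 1 − T_C/T_H = 1 − 359.15/765.15 = 0.5306.
W = η·Q_H = 0.5306 × 146 = 77.5 kJ.

W ≈ 77.5 kJ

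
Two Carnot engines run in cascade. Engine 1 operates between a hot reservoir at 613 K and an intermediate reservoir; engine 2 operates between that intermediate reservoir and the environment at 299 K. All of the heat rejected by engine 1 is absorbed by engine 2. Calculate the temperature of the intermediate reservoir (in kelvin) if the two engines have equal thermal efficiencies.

Equal efficiencies require 1 − T_m/T_H = 1 − T_C/T_m, i.e. T_m/T_H = T_C/T_m, so T_m = √(T_H·T_C) = √(613.00 × 299.00) = 428.1 K.

T_m ≈ 428.1 K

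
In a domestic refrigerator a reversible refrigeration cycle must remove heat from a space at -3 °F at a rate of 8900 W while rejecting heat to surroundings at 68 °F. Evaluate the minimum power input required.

T_H = 68 °F → (68 − 32) × 5/9 = 20.00 °C = 293.15 K.
T_C = -3 °F → (-3 − 32) × 5/9 = -19.44 °C = 253.71 K.
COP_R = T_C/(T_H − T_C) = 253.71/39.44 = 6.4320.
W = Q_C/COP_R = 8900/6.4320 = 1380 W.

Ẇ_in ≈ 1380 W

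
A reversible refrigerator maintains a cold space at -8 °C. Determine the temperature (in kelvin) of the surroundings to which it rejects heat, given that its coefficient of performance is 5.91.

T_H ≈ 310 K

T_C = -8 °C → -8 + 273.15 = 265.15 K.
COP_R = T_C/(T_H − T_C) ⇒ T_H = T_C·(1 + 1/COP_R) = 265.15 × (1 + 1/5.91) = 310 K.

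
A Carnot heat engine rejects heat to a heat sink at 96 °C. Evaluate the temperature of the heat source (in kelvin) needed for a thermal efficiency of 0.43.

T_H ≈ 648 K

T_C = 96 °C → 96 + 273.15 = 369.15 K.
From η = 1 − T_C/T_H, solving for T_H gives T_H = T_C/(1 − η) = 369.15/(1 − 0.43) = 648 K.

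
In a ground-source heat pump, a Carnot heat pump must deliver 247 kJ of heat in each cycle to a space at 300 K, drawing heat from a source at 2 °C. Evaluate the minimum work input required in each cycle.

W_in ≈ 20.46 kJ

T_C = 2 °C → 2 + 273.15 = 275.15 K.
The Carnot heat-pump COP is COP_HP = T_H/(T_H − T_C) = 300.00/24.85 = 12.0724.
W = Q_H/COP_HP = 247/12.0724 = 20.46 kJ.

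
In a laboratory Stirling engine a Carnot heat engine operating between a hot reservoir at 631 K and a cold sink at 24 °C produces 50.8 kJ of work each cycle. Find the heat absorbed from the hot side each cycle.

Q_H ≈ 96.02 kJ

T_C = 24 °C → 24 + 273.15 = 297.15 K.
η_rev = 1 − T_C/T_H = 1 − 297.15/631.00 = 0.5291.
Q_H = W/η = 50.8/0.5291 = 96.02 kJ.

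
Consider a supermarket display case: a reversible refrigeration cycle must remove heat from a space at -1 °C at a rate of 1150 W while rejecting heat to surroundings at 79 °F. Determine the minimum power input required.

T_H = 79 °F → (79 − 32) × 5/9 = 26.11 °C = 299.26 K.
T_C = -1 °C → -1 + 273.15 = 272.15 K.
COP_R = T_C/(T_H − T_C) = 272.15/27.11 = 10.0383.
W = Q_C/COP_R = 1150/10.0383 = 115 W.

Ẇ_in ≈ 115 W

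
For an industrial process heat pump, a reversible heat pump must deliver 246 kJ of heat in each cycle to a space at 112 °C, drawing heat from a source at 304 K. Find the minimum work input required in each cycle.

T_H = 112 °C → 112 + 273.15 = 385.15 K.
The Carnot heat-pump COP is COP_HP = T_H/(T_H − T_C) = 385.15/81.15 = 4.7461.
W = Q_H/COP_HP = 246/4.7461 = 51.8 kJ.

W_in ≈ 51.8 kJ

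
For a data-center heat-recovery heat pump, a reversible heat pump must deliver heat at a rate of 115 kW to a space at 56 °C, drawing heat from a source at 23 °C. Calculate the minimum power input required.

Ẇ_in ≈ 11.53 kW

T_H = 56 °C → 56 + 273.15 = 329.15 K.
T_C = 23 °C → 23 + 273.15 = 296.15 K.
For a reversible heat pump, COP_HP = T_H/(T_H − T_C) = 329.15/33.00 = 9.9742.
W = Q_H/COP_HP = 115/9.9742 = 11.53 kW.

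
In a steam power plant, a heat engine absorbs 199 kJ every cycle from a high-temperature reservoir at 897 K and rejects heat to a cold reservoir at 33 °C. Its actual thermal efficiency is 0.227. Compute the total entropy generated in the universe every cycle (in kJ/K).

T_C = 33 °C → 33 + 273.15 = 306.15 K.
W = η·Q_H = 0.227 × 199 = 45.17 kJ, so Q_C = Q_H − W = 153.8 kJ.
Entropy balance on the reservoirs: −Q_H/T_H = -0.2219 kJ/K, +Q_C/T_C = 0.5025 kJ/K.
ΔS_univ = −Q_H/T_H + Q_C/T_C = 0.281 kJ/K (> 0, since η = 0.227 < η_Carnot = 0.659).

ΔS_univ ≈ 0.281 kJ/K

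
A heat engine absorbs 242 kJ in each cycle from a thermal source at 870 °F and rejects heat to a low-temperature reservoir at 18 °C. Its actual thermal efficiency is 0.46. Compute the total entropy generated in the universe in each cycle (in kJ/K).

ΔS_univ ≈ 0.1212 kJ/K

T_H = 870 °F → (870 − 32) × 5/9 = 465.56 °C = 738.71 K.
T_C = 18 °C → 18 + 273.15 = 291.15 K.
W = η·Q_H = 0.46 × 242 = 111.3 kJ, so Q_C = Q_H − W = 130.7 kJ.
Reservoir entropy changes: ΔS_H = −Q_H/T_H = −242/738.71 = -0.3276 kJ/K and ΔS_C = +Q_C/T_C = 130.7/291.15 = 0.4488 kJ/K.
ΔS_univ = −Q_H/T_H + Q_C/T_C = 0.1212 kJ/K (> 0, since η = 0.46 < η_Carnot = 0.606).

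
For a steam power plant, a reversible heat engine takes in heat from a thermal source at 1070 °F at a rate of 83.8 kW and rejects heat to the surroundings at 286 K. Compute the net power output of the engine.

T_H = 1070 °F → (1070 − 32) × 5/9 = 576.67 °C = 849.82 K.
For a reversible engine, η = 1 − T_C/T_H = 1 − 286.00/849.82 = 0.6635.
W = η·Q_H = 0.6635 × 83.8 = 55.6 kW.

Ẇ ≈ 55.6 kW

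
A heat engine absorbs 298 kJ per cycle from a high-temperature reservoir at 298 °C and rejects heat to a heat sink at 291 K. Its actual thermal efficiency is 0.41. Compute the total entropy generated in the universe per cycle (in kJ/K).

ΔS_univ ≈ 0.08244 kJ/K

T_H = 298 °C → 298 + 273.15 = 571.15 K.
W = η·Q_H = 0.41 × 298 = 122.2 kJ, so Q_C = Q_H − W = 175.8 kJ.
Reservoir entropy changes: ΔS_H = −Q_H/T_H = −298/571.15 = -0.5218 kJ/K and ΔS_C = +Q_C/T_C = 175.8/291.00 = 0.6042 kJ/K.
ΔS_univ = −Q_H/T_H + Q_C/T_C = 0.08244 kJ/K (> 0, since η = 0.41 < η_Carnot = 0.491).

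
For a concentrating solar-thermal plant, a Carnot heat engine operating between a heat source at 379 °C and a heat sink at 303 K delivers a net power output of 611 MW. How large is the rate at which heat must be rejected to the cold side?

Q̇_C ≈ 530.2 MW

T_H = 379 °C → 379 + 273.15 = 652.15 K.
Since the cycle is reversible, η = 1 − T_C/T_H = 1 − 303.00/652.15 = 0.5354.
Since Q_C/Q_H = T_C/T_H and Q_H = W/η, Q_C = W·T_C/(T_H − T_C) = 611 × 303.00/349.15 = 530.2 MW.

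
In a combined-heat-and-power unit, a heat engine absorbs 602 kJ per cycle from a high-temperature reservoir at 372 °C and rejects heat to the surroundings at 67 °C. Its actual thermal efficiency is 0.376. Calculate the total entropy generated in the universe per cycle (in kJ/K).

ΔS_univ ≈ 0.171 kJ/K

T_H = 372 °C → 372 + 273.15 = 645.15 K.
T_C = 67 °C → 67 + 273.15 = 340.15 K.
W = η·Q_H = 0.376 × 602 = 226.4 kJ, so Q_C = Q_H − W = 375.6 kJ.
Reservoir entropy changes: ΔS_H = −Q_H/T_H = −602/645.15 = -0.9331 kJ/K and ΔS_C = +Q_C/T_C = 375.6/340.15 = 1.104 kJ/K.
ΔS_univ = −Q_H/T_H + Q_C/T_C = 0.171 kJ/K (> 0, since η = 0.376 < η_Carnot = 0.473).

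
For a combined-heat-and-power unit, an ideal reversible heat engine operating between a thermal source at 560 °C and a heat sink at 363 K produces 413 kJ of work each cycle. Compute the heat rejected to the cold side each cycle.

T_H = 560 °C → 560 + 273.15 = 833.15 K.
Since the cycle is reversible, η = 1 − T_C/T_H = 1 − 363.00/833.15 = 0.5643.
Since Q_C/Q_H = T_C/T_H and Q_H = W/η, Q_C = W·T_C/(T_H − T_C) = 413 × 363.00/470.15 = 319 kJ.

Q_C ≈ 319 kJ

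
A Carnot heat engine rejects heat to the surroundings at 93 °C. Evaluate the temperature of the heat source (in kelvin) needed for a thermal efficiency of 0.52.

T_H ≈ 763 K

T_C = 93 °C → 93 + 273.15 = 366.15 K.
From η = 1 − T_C/T_H, solving for T_H gives T_H = T_C/(1 − η) = 366.15/(1 − 0.52) = 763 K.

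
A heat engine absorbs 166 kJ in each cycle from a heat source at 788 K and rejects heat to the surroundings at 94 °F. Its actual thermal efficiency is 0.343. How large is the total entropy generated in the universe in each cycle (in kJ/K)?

ΔS_univ ≈ 0.1439 kJ/K

T_C = 94 °F → (94 − 32) × 5/9 = 34.44 °C = 307.59 K.
W = η·Q_H = 0.343 × 166 = 56.94 kJ, so Q_C = Q_H − W = 109.1 kJ.
The hot reservoir loses entropy Q_H/T_H = 166/788.00 = 0.2107 kJ/K; the cold reservoir gains Q_C/T_C = 109.1/307.59 = 0.3546 kJ/K.
ΔS_univ = −Q_H/T_H + Q_C/T_C = 0.1439 kJ/K (> 0, since η = 0.343 < η_Carnot = 0.610).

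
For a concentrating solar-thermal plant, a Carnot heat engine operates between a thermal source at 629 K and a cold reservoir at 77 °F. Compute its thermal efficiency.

T_C = 77 °F → (77 − 32) × 5/9 = 25.00 °C = 298.15 K.
Since the cycle is reversible, η = 1 − T_C/T_H = 1 − 298.15/629.00 = 0.526.

η ≈ 0.526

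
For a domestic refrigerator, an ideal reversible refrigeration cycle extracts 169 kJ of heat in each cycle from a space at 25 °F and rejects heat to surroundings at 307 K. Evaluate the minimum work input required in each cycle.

W_in ≈ 23.7 kJ

T_C = 25 °F → (25 − 32) × 5/9 = -3.89 °C = 269.26 K.
Carnot COP: COP_R = T_C/(T_H − T_C) = 269.26/37.74 = 7.1348.
W = Q_C/COP_R = 169/7.1348 = 23.7 kJ.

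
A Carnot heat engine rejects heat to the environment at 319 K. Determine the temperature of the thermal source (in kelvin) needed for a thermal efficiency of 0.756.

From η = 1 − T_C/T_H, solving for T_H gives T_H = T_C/(1 − η) = 319.00/(1 − 0.756) = 1310 K.

T_H ≈ 1310 K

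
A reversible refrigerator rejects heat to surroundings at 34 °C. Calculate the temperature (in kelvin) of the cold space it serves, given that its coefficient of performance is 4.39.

T_H = 34 °C → 34 + 273.15 = 307.15 K.
COP_R = T_C/(T_H − T_C) ⇒ T_C = T_H·COP_R/(1 + COP_R) = 307.15 × 4.39/(1 + 4.39) = 250 K.

T_C ≈ 250 K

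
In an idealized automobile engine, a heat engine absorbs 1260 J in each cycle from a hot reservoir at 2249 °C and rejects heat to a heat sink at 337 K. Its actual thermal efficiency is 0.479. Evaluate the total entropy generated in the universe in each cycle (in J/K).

ΔS_univ ≈ 1.45 J/K

T_H = 2249 °C → 2249 + 273.15 = 2522.15 K.
W = η·Q_H = 0.479 × 1260 = 603.5 J, so Q_C = Q_H − W = 656.5 J.
Reservoir entropy changes: ΔS_H = −Q_H/T_H = −1260/2522.15 = -0.4996 J/K and ΔS_C = +Q_C/T_C = 656.5/337.00 = 1.948 J/K.
ΔS_univ = −Q_H/T_H + Q_C/T_C = 1.45 J/K (> 0, since η = 0.479 < η_Carnot = 0.866).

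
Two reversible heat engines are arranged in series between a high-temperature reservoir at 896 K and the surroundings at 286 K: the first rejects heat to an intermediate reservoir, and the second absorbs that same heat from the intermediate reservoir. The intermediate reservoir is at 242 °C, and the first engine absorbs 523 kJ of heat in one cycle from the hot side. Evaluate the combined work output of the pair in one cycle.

W_total ≈ 356 kJ

Two reversible stages in series are equivalent to a single Carnot engine between T_H and T_C, so η_total = 1 − T_C/T_H = 1 − 286.00/896.00 = 0.6808.
W_total = η_total · Q_H = 0.6808 × 523 = 356 kJ.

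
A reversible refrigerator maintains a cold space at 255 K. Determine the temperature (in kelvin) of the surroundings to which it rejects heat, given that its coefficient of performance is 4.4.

T_H ≈ 313 K

COP_R = T_C/(T_H − T_C) ⇒ T_H = T_C·(1 + 1/COP_R) = 255.00 × (1 + 1/4.4) = 313 K.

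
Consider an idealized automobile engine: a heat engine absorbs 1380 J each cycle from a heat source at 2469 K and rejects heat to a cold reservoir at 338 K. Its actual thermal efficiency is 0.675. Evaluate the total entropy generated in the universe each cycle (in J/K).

W = η·Q_H = 0.675 × 1380 = 931.5 J, so Q_C = Q_H − W = 448.5 J.
Entropy balance on the reservoirs: −Q_H/T_H = -0.5589 J/K, +Q_C/T_C = 1.327 J/K.
ΔS_univ = −Q_H/T_H + Q_C/T_C = 0.768 J/K (> 0, since η = 0.675 < η_Carnot = 0.863).

ΔS_univ ≈ 0.768 J/K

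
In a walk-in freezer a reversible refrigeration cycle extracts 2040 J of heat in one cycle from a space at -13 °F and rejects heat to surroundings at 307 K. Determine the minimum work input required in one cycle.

W_in ≈ 484 J

T_C = -13 °F → (-13 − 32) × 5/9 = -25.00 °C = 248.15 K.
Carnot COP: COP_R = T_C/(T_H − T_C) = 248.15/58.85 = 4.2167.
W = Q_C/COP_R = 2040/4.2167 = 484 J.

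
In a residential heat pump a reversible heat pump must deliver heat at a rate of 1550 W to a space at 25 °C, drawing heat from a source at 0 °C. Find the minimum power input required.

T_H = 25 °C → 25 + 273.15 = 298.15 K.
T_C = 0 °C → 0 + 273.15 = 273.15 K.
For a reversible heat pump, COP_HP = T_H/(T_H − T_C) = 298.15/25.00 = 11.9260.
W = Q_H/COP_HP = 1550/11.9260 = 130 W.

Ẇ_in ≈ 130 W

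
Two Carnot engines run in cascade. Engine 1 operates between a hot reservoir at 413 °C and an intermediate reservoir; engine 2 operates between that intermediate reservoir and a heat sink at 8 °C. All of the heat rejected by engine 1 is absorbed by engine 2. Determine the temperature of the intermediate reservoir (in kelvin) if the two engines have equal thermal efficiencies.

T_H = 413 °C → 413 + 273.15 = 686.15 K.
T_C = 8 °C → 8 + 273.15 = 281.15 K.
Equal efficiencies require 1 − T_m/T_H = 1 − T_C/T_m, i.e. T_m/T_H = T_C/T_m, so T_m = √(T_H·T_C) = √(686.15 × 281.15) = 439 K.

T_m ≈ 439 K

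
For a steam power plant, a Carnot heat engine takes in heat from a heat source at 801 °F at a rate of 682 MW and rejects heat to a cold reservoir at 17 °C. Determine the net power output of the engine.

Ẇ ≈ 399 MW

T_H = 801 °F → (801 − 32) × 5/9 = 427.22 °C = 700.37 K.
T_C = 17 °C → 17 + 273.15 = 290.15 K.
Carnot efficiency: η = 1 − T_C/T_H = 1 − 290.15/700.37 = 0.5857.
W = η·Q_H = 0.5857 × 682 = 399 MW.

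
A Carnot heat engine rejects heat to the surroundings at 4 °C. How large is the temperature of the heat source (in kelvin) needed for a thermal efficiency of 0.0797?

T_H ≈ 301 K

T_C = 4 °C → 4 + 273.15 = 277.15 K.
From η = 1 − T_C/T_H, solving for T_H gives T_H = T_C/(1 − η) = 277.15/(1 − 0.0797) = 301 K.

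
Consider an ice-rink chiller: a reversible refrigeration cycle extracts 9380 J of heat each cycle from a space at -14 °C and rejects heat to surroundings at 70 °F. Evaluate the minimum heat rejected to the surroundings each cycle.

T_H = 70 °F → (70 − 32) × 5/9 = 21.11 °C = 294.26 K.
T_C = -14 °C → -14 + 273.15 = 259.15 K.
For a reversible cycle Q_H/Q_C = T_H/T_C, so Q_H = Q_C·T_H/T_C = 9380 × 294.26/259.15 = 10700 J.

Q_H ≈ 10700 J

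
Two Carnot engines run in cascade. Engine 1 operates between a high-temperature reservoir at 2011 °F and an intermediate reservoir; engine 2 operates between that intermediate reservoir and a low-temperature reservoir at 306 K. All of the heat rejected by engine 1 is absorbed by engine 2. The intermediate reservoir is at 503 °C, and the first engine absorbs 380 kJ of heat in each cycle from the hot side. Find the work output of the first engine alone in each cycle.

T_H = 2011 °F → (2011 − 32) × 5/9 = 1099.44 °C = 1372.59 K.
T_m = 503 °C → 503 + 273.15 = 776.15 K.
First-stage efficiency η₁ = 1 − T_m/T_H = 1 − 776.15/1372.59 = 0.4345.
W₁ = η₁·Q_H = 0.4345 × 380 = 165.1 kJ.

W₁ ≈ 165.1 kJ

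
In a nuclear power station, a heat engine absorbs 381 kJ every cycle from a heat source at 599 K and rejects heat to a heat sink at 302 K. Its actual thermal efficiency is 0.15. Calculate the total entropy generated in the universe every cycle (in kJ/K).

ΔS_univ ≈ 0.436 kJ/K

W = η·Q_H = 0.15 × 381 = 57.15 kJ, so Q_C = Q_H − W = 323.9 kJ.
Entropy balance on the reservoirs: −Q_H/T_H = -0.6361 kJ/K, +Q_C/T_C = 1.072 kJ/K.
ΔS_univ = −Q_H/T_H + Q_C/T_C = 0.436 kJ/K (> 0, since η = 0.15 < η_Carnot = 0.496).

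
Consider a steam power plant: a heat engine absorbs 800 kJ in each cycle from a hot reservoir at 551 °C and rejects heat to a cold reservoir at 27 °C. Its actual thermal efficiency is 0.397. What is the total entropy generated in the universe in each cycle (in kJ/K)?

ΔS_univ ≈ 0.6365 kJ/K

T_H = 551 °C → 551 + 273.15 = 824.15 K.
T_C = 27 °C → 27 + 273.15 = 300.15 K.
W = η·Q_H = 0.397 × 800 = 317.6 kJ, so Q_C = Q_H − W = 482.4 kJ.
The hot reservoir loses entropy Q_H/T_H = 800/824.15 = 0.9707 kJ/K; the cold reservoir gains Q_C/T_C = 482.4/300.15 = 1.607 kJ/K.
ΔS_univ = −Q_H/T_H + Q_C/T_C = 0.6365 kJ/K (> 0, since η = 0.397 < η_Carnot = 0.636).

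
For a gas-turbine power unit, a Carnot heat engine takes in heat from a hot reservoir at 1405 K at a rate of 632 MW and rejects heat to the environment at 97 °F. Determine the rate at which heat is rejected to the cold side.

Q̇_C ≈ 139 MW

T_C = 97 °F → (97 − 32) × 5/9 = 36.11 °C = 309.26 K.
Since the cycle is reversible, η = 1 − T_C/T_H = 1 − 309.26/1405.00 = 0.7799.
For a reversible cycle Q_C/Q_H = T_C/T_H, so Q_C = 632 × 309.26/1405.00 = 139 MW.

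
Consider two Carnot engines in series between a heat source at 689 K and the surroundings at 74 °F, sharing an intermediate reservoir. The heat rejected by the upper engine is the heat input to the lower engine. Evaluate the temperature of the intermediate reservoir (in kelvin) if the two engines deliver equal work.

T_C = 74 °F → (74 − 32) × 5/9 = 23.33 °C = 296.48 K.
For reversible stages Q_m = Q_H·(T_m/T_H). Setting W₁ = Q_H(1 − T_m/T_H) equal to W₂ = Q_m(1 − T_C/T_m) = Q_H·(T_m − T_C)/T_H gives T_H − T_m = T_m − T_C, so T_m = (T_H + T_C)/2 = (689.00 + 296.48)/2 = 492.7 K.

T_m ≈ 492.7 K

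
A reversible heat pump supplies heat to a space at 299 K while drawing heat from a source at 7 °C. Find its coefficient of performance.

T_C = 7 °C → 7 + 273.15 = 280.15 K.
The Carnot heat-pump COP is COP_HP = T_H/(T_H − T_C) = 299.00/(299.00 − 280.15) = 15.9.

COP_HP ≈ 15.9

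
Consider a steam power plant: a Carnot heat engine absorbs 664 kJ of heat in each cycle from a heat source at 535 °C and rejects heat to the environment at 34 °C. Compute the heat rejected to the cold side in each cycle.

T_H = 535 °C → 535 + 273.15 = 808.15 K.
T_C = 34 °C → 34 + 273.15 = 307.15 K.
The Carnot efficiency is η = 1 − T_C/T_H = 1 − 307.15/808.15 = 0.6199.
For a reversible cycle Q_C/Q_H = T_C/T_H, so Q_C = 664 × 307.15/808.15 = 252 kJ.

Q_C ≈ 252 kJ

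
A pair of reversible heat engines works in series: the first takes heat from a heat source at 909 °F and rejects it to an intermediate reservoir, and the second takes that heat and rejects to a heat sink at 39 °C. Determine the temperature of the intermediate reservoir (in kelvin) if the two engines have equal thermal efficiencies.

T_H = 909 °F → (909 − 32) × 5/9 = 487.22 °C = 760.37 K.
T_C = 39 °C → 39 + 273.15 = 312.15 K.
Equal efficiencies require 1 − T_m/T_H = 1 − T_C/T_m, i.e. T_m/T_H = T_C/T_m, so T_m = √(T_H·T_C) = √(760.37 × 312.15) = 487 K.

T_m ≈ 487 K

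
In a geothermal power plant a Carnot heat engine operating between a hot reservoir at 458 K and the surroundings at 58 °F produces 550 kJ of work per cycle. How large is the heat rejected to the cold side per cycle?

Q_C ≈ 928 kJ

T_C = 58 °F → (58 − 32) × 5/9 = 14.44 °C = 287.59 K.
η_rev = 1 − T_C/T_H = 1 − 287.59/458.00 = 0.3721.
Since Q_C/Q_H = T_C/T_H and Q_H = W/η, Q_C = W·T_C/(T_H − T_C) = 550 × 287.59/170.41 = 928 kJ.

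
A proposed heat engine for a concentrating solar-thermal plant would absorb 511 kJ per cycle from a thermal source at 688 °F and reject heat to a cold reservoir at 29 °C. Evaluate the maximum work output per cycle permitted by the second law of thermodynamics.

T_H = 688 °F → (688 − 32) × 5/9 = 364.44 °C = 637.59 K.
T_C = 29 °C → 29 + 273.15 = 302.15 K.
The upper bound on efficiency is η_max = 1 − T_C/T_H = 1 − 302.15/637.59 = 0.5261.
W_max = η_max · Q_H = 0.5261 × 511 = 268.8 kJ.

W_max ≈ 268.8 kJ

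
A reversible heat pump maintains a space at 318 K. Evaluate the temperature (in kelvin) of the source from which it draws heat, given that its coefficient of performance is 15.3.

T_C ≈ 297.2 K

COP_HP = T_H/(T_H − T_C) ⇒ T_C = T_H·(COP_HP − 1)/COP_HP = 318.00 × (15.3 − 1)/15.3 = 297.2 K.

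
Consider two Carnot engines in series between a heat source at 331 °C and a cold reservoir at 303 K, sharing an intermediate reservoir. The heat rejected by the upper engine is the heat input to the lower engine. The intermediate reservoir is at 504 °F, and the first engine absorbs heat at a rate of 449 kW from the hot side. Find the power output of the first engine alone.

Ẇ₁ ≈ 51.1 kW

T_H = 331 °C → 331 + 273.15 = 604.15 K.
T_m = 504 °F → (504 − 32) × 5/9 = 262.22 °C = 535.37 K.
First-stage efficiency η₁ = 1 − T_m/T_H = 1 − 535.37/604.15 = 0.1138.
W₁ = η₁·Q_H = 0.1138 × 449 = 51.1 kW.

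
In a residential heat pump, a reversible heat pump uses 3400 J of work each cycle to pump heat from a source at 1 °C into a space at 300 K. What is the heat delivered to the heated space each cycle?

T_C = 1 °C → 1 + 273.15 = 274.15 K.
For a reversible heat pump, COP_HP = T_H/(T_H − T_C) = 300.00/25.85 = 11.6054.
Q_H = COP_HP · W = 11.6054 × 3400 = 39500 J.

Q_H ≈ 39500 J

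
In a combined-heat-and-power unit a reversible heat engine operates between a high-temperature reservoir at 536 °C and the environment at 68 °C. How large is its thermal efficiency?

η ≈ 0.578

T_H = 536 °C → 536 + 273.15 = 809.15 K.
T_C = 68 °C → 68 + 273.15 = 341.15 K.
Carnot efficiency: η = 1 − T_C/T_H = 1 − 341.15/809.15 = 0.578.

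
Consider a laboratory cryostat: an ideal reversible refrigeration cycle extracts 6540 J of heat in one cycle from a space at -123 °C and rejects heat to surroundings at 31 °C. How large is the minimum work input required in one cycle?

T_H = 31 °C → 31 + 273.15 = 304.15 K.
T_C = -123 °C → -123 + 273.15 = 150.15 K.
The reversible coefficient of performance is COP_R = T_C/(T_H − T_C) = 150.15/154.00 = 0.9750.
W = Q_C/COP_R = 6540/0.9750 = 6708 J.

W_in ≈ 6708 J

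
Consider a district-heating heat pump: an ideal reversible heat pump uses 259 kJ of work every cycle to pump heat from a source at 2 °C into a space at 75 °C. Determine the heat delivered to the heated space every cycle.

Q_H ≈ 1235 kJ

T_H = 75 °C → 75 + 273.15 = 348.15 K.
T_C = 2 °C → 2 + 273.15 = 275.15 K.
Reversible heating COP: COP_HP = T_H/(T_H − T_C) = 348.15/73.00 = 4.7692.
Q_H = COP_HP · W = 4.7692 × 259 = 1235 kJ.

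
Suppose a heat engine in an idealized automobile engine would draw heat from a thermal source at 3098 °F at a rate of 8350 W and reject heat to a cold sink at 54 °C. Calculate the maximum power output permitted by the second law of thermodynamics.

T_H = 3098 °F → (3098 − 32) × 5/9 = 1703.33 °C = 1976.48 K.
T_C = 54 °C → 54 + 273.15 = 327.15 K.
The upper bound on efficiency is η_max = 1 − T_C/T_H = 1 − 327.15/1976.48 = 0.8345.
W_max = η_max · Q_H = 0.8345 × 8350 = 6970 W.

Ẇ_max ≈ 6970 W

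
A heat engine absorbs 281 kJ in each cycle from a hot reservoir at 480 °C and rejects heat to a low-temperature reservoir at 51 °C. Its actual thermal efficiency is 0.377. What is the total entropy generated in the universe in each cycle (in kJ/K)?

ΔS_univ ≈ 0.167 kJ/K

T_H = 480 °C → 480 + 273.15 = 753.15 K.
T_C = 51 °C → 51 + 273.15 = 324.15 K.
W = η·Q_H = 0.377 × 281 = 105.9 kJ, so Q_C = Q_H − W = 175.1 kJ.
Reservoir entropy changes: ΔS_H = −Q_H/T_H = −281/753.15 = -0.3731 kJ/K and ΔS_C = +Q_C/T_C = 175.1/324.15 = 0.5401 kJ/K.
ΔS_univ = −Q_H/T_H + Q_C/T_C = 0.167 kJ/K (> 0, since η = 0.377 < η_Carnot = 0.570).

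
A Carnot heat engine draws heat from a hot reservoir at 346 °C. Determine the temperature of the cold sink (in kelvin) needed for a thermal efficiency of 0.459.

T_H = 346 °C → 346 + 273.15 = 619.15 K.
From η = 1 − T_C/T_H, T_C = T_H·(1 − η) = 619.15 × (1 − 0.459) = 335.0 K.

T_C ≈ 335.0 K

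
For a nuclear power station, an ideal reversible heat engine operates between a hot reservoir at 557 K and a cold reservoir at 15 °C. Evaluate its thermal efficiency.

η ≈ 0.483

T_C = 15 °C → 15 + 273.15 = 288.15 K.
For a reversible engine, η = 1 − T_C/T_H = 1 − 288.15/557.00 = 0.483.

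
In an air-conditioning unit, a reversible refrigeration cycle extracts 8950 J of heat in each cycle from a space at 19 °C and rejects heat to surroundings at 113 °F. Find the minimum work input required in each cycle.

W_in ≈ 796.5 J

T_H = 113 °F → (113 − 32) × 5/9 = 45.00 °C = 318.15 K.
T_C = 19 °C → 19 + 273.15 = 292.15 K.
The reversible coefficient of performance is COP_R = T_C/(T_H − T_C) = 292.15/26.00 = 11.2365.
W = Q_C/COP_R = 8950/11.2365 = 796.5 J.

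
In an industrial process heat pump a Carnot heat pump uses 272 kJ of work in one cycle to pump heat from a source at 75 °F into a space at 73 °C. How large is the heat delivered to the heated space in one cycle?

T_H = 73 °C → 73 + 273.15 = 346.15 K.
T_C = 75 °F → (75 − 32) × 5/9 = 23.89 °C = 297.04 K.
COP_HP = T_H/(T_H − T_C) = 346.15/49.11 = 7.0483.
Q_H = COP_HP · W = 7.0483 × 272 = 1920 kJ.

Q_H ≈ 1920 kJ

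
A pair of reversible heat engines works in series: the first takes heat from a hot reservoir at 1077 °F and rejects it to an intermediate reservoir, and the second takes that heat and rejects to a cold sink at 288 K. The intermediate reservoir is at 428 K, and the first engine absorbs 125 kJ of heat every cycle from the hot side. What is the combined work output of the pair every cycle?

T_H = 1077 °F → (1077 − 32) × 5/9 = 580.56 °C = 853.71 K.
Two reversible stages in series are equivalent to a single Carnot engine between T_H and T_C, so η_total = 1 − T_C/T_H = 1 − 288.00/853.71 = 0.6626.
W_total = η_total · Q_H = 0.6626 × 125 = 82.8 kJ.

W_total ≈ 82.8 kJ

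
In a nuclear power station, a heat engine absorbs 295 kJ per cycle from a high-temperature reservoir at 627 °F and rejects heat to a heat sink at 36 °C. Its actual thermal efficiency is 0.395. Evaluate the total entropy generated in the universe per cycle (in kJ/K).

T_H = 627 °F → (627 − 32) × 5/9 = 330.56 °C = 603.71 K.
T_C = 36 °C → 36 + 273.15 = 309.15 K.
W = η·Q_H = 0.395 × 295 = 116.5 kJ, so Q_C = Q_H − W = 178.5 kJ.
Entropy balance on the reservoirs: −Q_H/T_H = -0.4886 kJ/K, +Q_C/T_C = 0.5773 kJ/K.
ΔS_univ = −Q_H/T_H + Q_C/T_C = 0.0887 kJ/K (> 0, since η = 0.395 < η_Carnot = 0.488).

ΔS_univ ≈ 0.0887 kJ/K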